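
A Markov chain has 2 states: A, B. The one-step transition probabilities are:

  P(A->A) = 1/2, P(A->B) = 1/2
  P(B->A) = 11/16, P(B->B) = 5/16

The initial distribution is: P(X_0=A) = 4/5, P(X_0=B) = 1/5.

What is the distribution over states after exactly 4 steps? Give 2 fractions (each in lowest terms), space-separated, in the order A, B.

Propagating the distribution step by step (d_{t+1} = d_t * P):
d_0 = (A=4/5, B=1/5)
  d_1[A] = 4/5*1/2 + 1/5*11/16 = 43/80
  d_1[B] = 4/5*1/2 + 1/5*5/16 = 37/80
d_1 = (A=43/80, B=37/80)
  d_2[A] = 43/80*1/2 + 37/80*11/16 = 751/1280
  d_2[B] = 43/80*1/2 + 37/80*5/16 = 529/1280
d_2 = (A=751/1280, B=529/1280)
  d_3[A] = 751/1280*1/2 + 529/1280*11/16 = 11827/20480
  d_3[B] = 751/1280*1/2 + 529/1280*5/16 = 8653/20480
d_3 = (A=11827/20480, B=8653/20480)
  d_4[A] = 11827/20480*1/2 + 8653/20480*11/16 = 189799/327680
  d_4[B] = 11827/20480*1/2 + 8653/20480*5/16 = 137881/327680
d_4 = (A=189799/327680, B=137881/327680)

Answer: 189799/327680 137881/327680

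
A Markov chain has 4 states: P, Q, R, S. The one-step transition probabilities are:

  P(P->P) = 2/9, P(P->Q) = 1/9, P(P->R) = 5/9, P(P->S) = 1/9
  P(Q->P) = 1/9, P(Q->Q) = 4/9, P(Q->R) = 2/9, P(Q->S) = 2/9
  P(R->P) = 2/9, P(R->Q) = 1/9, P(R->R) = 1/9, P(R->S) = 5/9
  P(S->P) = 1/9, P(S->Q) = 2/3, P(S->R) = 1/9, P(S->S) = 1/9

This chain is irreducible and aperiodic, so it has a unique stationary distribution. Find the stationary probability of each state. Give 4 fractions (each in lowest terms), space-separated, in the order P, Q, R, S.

The stationary distribution satisfies pi = pi * P, i.e.:
  pi_P = 2/9*pi_P + 1/9*pi_Q + 2/9*pi_R + 1/9*pi_S
  pi_Q = 1/9*pi_P + 4/9*pi_Q + 1/9*pi_R + 2/3*pi_S
  pi_R = 5/9*pi_P + 2/9*pi_Q + 1/9*pi_R + 1/9*pi_S
  pi_S = 1/9*pi_P + 2/9*pi_Q + 5/9*pi_R + 1/9*pi_S
with normalization: pi_P + pi_Q + pi_R + pi_S = 1.

Using the first 3 balance equations plus normalization, the linear system A*pi = b is:
  [-7/9, 1/9, 2/9, 1/9] . pi = 0
  [1/9, -5/9, 1/9, 2/3] . pi = 0
  [5/9, 2/9, -8/9, 1/9] . pi = 0
  [1, 1, 1, 1] . pi = 1

Solving yields:
  pi_P = 121/793
  pi_Q = 298/793
  pi_R = 175/793
  pi_S = 199/793

Verification (pi * P):
  121/793*2/9 + 298/793*1/9 + 175/793*2/9 + 199/793*1/9 = 121/793 = pi_P  (ok)
  121/793*1/9 + 298/793*4/9 + 175/793*1/9 + 199/793*2/3 = 298/793 = pi_Q  (ok)
  121/793*5/9 + 298/793*2/9 + 175/793*1/9 + 199/793*1/9 = 175/793 = pi_R  (ok)
  121/793*1/9 + 298/793*2/9 + 175/793*5/9 + 199/793*1/9 = 199/793 = pi_S  (ok)

Answer: 121/793 298/793 175/793 199/793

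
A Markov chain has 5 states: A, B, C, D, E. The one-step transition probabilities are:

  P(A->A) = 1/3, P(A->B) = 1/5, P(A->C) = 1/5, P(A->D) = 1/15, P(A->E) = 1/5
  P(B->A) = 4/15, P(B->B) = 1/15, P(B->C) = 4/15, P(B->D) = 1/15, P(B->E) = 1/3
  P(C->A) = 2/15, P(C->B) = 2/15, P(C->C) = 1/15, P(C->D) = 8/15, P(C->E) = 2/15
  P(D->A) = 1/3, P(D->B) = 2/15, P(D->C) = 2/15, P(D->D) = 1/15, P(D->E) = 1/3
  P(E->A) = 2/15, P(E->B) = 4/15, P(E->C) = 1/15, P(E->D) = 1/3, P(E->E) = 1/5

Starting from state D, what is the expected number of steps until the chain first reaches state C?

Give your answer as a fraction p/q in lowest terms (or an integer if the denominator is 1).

Answer: 19985/3139

Derivation:
Let h_i = expected steps to first reach C from state i.
Boundary: h_C = 0.
First-step equations for the other states:
  h_A = 1 + 1/3*h_A + 1/5*h_B + 1/5*h_C + 1/15*h_D + 1/5*h_E
  h_B = 1 + 4/15*h_A + 1/15*h_B + 4/15*h_C + 1/15*h_D + 1/3*h_E
  h_D = 1 + 1/3*h_A + 2/15*h_B + 2/15*h_C + 1/15*h_D + 1/3*h_E
  h_E = 1 + 2/15*h_A + 4/15*h_B + 1/15*h_C + 1/3*h_D + 1/5*h_E

Substituting h_C = 0 and rearranging gives the linear system (I - Q) h = 1:
  [2/3, -1/5, -1/15, -1/5] . (h_A, h_B, h_D, h_E) = 1
  [-4/15, 14/15, -1/15, -1/3] . (h_A, h_B, h_D, h_E) = 1
  [-1/3, -2/15, 14/15, -1/3] . (h_A, h_B, h_D, h_E) = 1
  [-2/15, -4/15, -1/3, 4/5] . (h_A, h_B, h_D, h_E) = 1

Solving yields:
  h_A = 18335/3139
  h_B = 17590/3139
  h_D = 19985/3139
  h_E = 290/43

Starting state is D, so the expected hitting time is h_D = 19985/3139.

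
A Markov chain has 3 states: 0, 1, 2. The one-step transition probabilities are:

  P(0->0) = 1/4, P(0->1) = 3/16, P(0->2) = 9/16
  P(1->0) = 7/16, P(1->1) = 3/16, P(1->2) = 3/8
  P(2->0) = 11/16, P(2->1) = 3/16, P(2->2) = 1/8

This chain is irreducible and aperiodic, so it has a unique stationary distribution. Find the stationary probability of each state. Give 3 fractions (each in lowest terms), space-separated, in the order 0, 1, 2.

The stationary distribution satisfies pi = pi * P, i.e.:
  pi_0 = 1/4*pi_0 + 7/16*pi_1 + 11/16*pi_2
  pi_1 = 3/16*pi_0 + 3/16*pi_1 + 3/16*pi_2
  pi_2 = 9/16*pi_0 + 3/8*pi_1 + 1/8*pi_2
with normalization: pi_0 + pi_1 + pi_2 = 1.

Using the first 2 balance equations plus normalization, the linear system A*pi = b is:
  [-3/4, 7/16, 11/16] . pi = 0
  [3/16, -13/16, 3/16] . pi = 0
  [1, 1, 1] . pi = 1

Solving yields:
  pi_0 = 41/92
  pi_1 = 3/16
  pi_2 = 135/368

Verification (pi * P):
  41/92*1/4 + 3/16*7/16 + 135/368*11/16 = 41/92 = pi_0  (ok)
  41/92*3/16 + 3/16*3/16 + 135/368*3/16 = 3/16 = pi_1  (ok)
  41/92*9/16 + 3/16*3/8 + 135/368*1/8 = 135/368 = pi_2  (ok)

Answer: 41/92 3/16 135/368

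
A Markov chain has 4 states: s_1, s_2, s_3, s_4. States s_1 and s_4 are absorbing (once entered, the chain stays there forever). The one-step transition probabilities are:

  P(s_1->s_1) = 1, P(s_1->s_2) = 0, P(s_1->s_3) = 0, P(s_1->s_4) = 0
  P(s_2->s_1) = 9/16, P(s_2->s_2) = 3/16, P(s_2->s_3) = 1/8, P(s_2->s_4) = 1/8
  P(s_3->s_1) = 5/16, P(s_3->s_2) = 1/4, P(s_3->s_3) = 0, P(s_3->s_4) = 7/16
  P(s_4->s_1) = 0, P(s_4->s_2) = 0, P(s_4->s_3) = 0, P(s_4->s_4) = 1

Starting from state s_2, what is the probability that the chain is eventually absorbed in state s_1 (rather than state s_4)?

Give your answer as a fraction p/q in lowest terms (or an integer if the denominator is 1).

Answer: 77/100

Derivation:
Let a_i = P(absorbed in s_1 | start in state i).
Boundary conditions: a_s_1 = 1, a_s_4 = 0.
For each transient state i, a_i = sum_j P(i->j) * a_j:
  a_s_2 = 9/16*a_s_1 + 3/16*a_s_2 + 1/8*a_s_3 + 1/8*a_s_4
  a_s_3 = 5/16*a_s_1 + 1/4*a_s_2 + 0*a_s_3 + 7/16*a_s_4

Substituting a_s_1 = 1 and a_s_4 = 0, rearrange to (I - Q) a = r where r[i] = P(i -> s_1):
  [13/16, -1/8] . (a_s_2, a_s_3) = 9/16
  [-1/4, 1] . (a_s_2, a_s_3) = 5/16

Solving yields:
  a_s_2 = 77/100
  a_s_3 = 101/200

Starting state is s_2, so the absorption probability is a_s_2 = 77/100.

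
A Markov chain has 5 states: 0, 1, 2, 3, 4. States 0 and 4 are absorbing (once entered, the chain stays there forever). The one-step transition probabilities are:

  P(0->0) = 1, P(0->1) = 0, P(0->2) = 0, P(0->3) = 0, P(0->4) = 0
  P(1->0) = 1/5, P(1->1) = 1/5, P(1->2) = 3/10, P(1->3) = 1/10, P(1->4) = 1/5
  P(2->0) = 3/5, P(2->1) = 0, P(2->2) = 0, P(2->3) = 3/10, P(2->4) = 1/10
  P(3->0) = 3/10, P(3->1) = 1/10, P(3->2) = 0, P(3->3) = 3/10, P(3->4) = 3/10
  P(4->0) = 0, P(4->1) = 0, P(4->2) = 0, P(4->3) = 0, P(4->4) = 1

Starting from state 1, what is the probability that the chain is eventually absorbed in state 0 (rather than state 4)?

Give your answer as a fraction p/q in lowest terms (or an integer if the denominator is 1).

Let a_i = P(absorbed in 0 | start in state i).
Boundary conditions: a_0 = 1, a_4 = 0.
For each transient state i, a_i = sum_j P(i->j) * a_j:
  a_1 = 1/5*a_0 + 1/5*a_1 + 3/10*a_2 + 1/10*a_3 + 1/5*a_4
  a_2 = 3/5*a_0 + 0*a_1 + 0*a_2 + 3/10*a_3 + 1/10*a_4
  a_3 = 3/10*a_0 + 1/10*a_1 + 0*a_2 + 3/10*a_3 + 3/10*a_4

Substituting a_0 = 1 and a_4 = 0, rearrange to (I - Q) a = r where r[i] = P(i -> 0):
  [4/5, -3/10, -1/10] . (a_1, a_2, a_3) = 1/5
  [0, 1, -3/10] . (a_1, a_2, a_3) = 3/5
  [-1/10, 0, 7/10] . (a_1, a_2, a_3) = 3/10

Solving yields:
  a_1 = 323/541
  a_2 = 408/541
  a_3 = 278/541

Starting state is 1, so the absorption probability is a_1 = 323/541.

Answer: 323/541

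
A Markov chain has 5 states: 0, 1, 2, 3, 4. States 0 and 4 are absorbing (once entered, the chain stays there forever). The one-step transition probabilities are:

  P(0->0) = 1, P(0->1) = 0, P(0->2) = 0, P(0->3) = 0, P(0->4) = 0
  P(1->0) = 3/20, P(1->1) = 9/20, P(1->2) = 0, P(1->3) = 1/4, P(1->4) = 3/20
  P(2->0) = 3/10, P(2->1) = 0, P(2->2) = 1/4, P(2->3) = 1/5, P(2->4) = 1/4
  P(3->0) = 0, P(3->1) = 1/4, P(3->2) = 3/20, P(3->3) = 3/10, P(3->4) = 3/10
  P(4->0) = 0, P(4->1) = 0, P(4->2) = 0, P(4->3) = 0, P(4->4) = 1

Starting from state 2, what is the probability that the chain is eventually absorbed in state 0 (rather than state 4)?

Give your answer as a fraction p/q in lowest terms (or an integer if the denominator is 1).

Answer: 278/601

Derivation:
Let a_i = P(absorbed in 0 | start in state i).
Boundary conditions: a_0 = 1, a_4 = 0.
For each transient state i, a_i = sum_j P(i->j) * a_j:
  a_1 = 3/20*a_0 + 9/20*a_1 + 0*a_2 + 1/4*a_3 + 3/20*a_4
  a_2 = 3/10*a_0 + 0*a_1 + 1/4*a_2 + 1/5*a_3 + 1/4*a_4
  a_3 = 0*a_0 + 1/4*a_1 + 3/20*a_2 + 3/10*a_3 + 3/10*a_4

Substituting a_0 = 1 and a_4 = 0, rearrange to (I - Q) a = r where r[i] = P(i -> 0):
  [11/20, 0, -1/4] . (a_1, a_2, a_3) = 3/20
  [0, 3/4, -1/5] . (a_1, a_2, a_3) = 3/10
  [-1/4, -3/20, 7/10] . (a_1, a_2, a_3) = 0

Solving yields:
  a_1 = 228/601
  a_2 = 278/601
  a_3 = 141/601

Starting state is 2, so the absorption probability is a_2 = 278/601.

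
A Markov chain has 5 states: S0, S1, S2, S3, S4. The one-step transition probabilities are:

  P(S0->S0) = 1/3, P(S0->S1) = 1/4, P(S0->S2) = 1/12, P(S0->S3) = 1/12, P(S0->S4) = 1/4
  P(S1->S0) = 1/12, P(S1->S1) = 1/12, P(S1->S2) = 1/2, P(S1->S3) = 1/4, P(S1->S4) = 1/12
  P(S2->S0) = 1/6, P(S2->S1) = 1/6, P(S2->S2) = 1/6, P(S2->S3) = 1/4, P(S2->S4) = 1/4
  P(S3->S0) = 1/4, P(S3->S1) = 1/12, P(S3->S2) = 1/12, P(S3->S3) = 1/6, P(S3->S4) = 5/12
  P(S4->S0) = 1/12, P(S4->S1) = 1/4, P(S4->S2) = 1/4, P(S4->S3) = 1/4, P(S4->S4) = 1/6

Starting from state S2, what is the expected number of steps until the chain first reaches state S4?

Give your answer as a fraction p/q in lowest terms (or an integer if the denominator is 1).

Answer: 6924/1783

Derivation:
Let h_i = expected steps to first reach S4 from state i.
Boundary: h_S4 = 0.
First-step equations for the other states:
  h_S0 = 1 + 1/3*h_S0 + 1/4*h_S1 + 1/12*h_S2 + 1/12*h_S3 + 1/4*h_S4
  h_S1 = 1 + 1/12*h_S0 + 1/12*h_S1 + 1/2*h_S2 + 1/4*h_S3 + 1/12*h_S4
  h_S2 = 1 + 1/6*h_S0 + 1/6*h_S1 + 1/6*h_S2 + 1/4*h_S3 + 1/4*h_S4
  h_S3 = 1 + 1/4*h_S0 + 1/12*h_S1 + 1/12*h_S2 + 1/6*h_S3 + 5/12*h_S4

Substituting h_S4 = 0 and rearranging gives the linear system (I - Q) h = 1:
  [2/3, -1/4, -1/12, -1/12] . (h_S0, h_S1, h_S2, h_S3) = 1
  [-1/12, 11/12, -1/2, -1/4] . (h_S0, h_S1, h_S2, h_S3) = 1
  [-1/6, -1/6, 5/6, -1/4] . (h_S0, h_S1, h_S2, h_S3) = 1
  [-1/4, -1/12, -1/12, 5/6] . (h_S0, h_S1, h_S2, h_S3) = 1

Solving yields:
  h_S0 = 7252/1783
  h_S1 = 7964/1783
  h_S2 = 6924/1783
  h_S3 = 5804/1783

Starting state is S2, so the expected hitting time is h_S2 = 6924/1783.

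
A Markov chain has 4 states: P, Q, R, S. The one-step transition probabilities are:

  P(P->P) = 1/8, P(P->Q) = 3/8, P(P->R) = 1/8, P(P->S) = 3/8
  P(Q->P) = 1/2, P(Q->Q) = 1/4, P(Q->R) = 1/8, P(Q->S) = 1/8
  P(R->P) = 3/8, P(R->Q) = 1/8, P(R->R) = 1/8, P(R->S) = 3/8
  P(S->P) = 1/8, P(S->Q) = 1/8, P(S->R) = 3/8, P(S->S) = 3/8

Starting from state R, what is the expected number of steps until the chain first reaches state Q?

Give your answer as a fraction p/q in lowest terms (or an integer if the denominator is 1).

Answer: 160/29

Derivation:
Let h_i = expected steps to first reach Q from state i.
Boundary: h_Q = 0.
First-step equations for the other states:
  h_P = 1 + 1/8*h_P + 3/8*h_Q + 1/8*h_R + 3/8*h_S
  h_R = 1 + 3/8*h_P + 1/8*h_Q + 1/8*h_R + 3/8*h_S
  h_S = 1 + 1/8*h_P + 1/8*h_Q + 3/8*h_R + 3/8*h_S

Substituting h_Q = 0 and rearranging gives the linear system (I - Q) h = 1:
  [7/8, -1/8, -3/8] . (h_P, h_R, h_S) = 1
  [-3/8, 7/8, -3/8] . (h_P, h_R, h_S) = 1
  [-1/8, -3/8, 5/8] . (h_P, h_R, h_S) = 1

Solving yields:
  h_P = 128/29
  h_R = 160/29
  h_S = 168/29

Starting state is R, so the expected hitting time is h_R = 160/29.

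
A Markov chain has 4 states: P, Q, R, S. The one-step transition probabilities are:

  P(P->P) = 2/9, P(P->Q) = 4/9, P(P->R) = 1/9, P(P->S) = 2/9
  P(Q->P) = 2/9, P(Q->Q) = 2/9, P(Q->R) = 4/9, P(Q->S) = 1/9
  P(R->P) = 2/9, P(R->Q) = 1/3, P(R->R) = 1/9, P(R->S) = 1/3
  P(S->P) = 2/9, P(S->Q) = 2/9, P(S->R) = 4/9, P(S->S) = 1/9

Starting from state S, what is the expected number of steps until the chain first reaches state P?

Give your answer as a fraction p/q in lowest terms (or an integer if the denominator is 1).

Answer: 9/2

Derivation:
Let h_i = expected steps to first reach P from state i.
Boundary: h_P = 0.
First-step equations for the other states:
  h_Q = 1 + 2/9*h_P + 2/9*h_Q + 4/9*h_R + 1/9*h_S
  h_R = 1 + 2/9*h_P + 1/3*h_Q + 1/9*h_R + 1/3*h_S
  h_S = 1 + 2/9*h_P + 2/9*h_Q + 4/9*h_R + 1/9*h_S

Substituting h_P = 0 and rearranging gives the linear system (I - Q) h = 1:
  [7/9, -4/9, -1/9] . (h_Q, h_R, h_S) = 1
  [-1/3, 8/9, -1/3] . (h_Q, h_R, h_S) = 1
  [-2/9, -4/9, 8/9] . (h_Q, h_R, h_S) = 1

Solving yields:
  h_Q = 9/2
  h_R = 9/2
  h_S = 9/2

Starting state is S, so the expected hitting time is h_S = 9/2.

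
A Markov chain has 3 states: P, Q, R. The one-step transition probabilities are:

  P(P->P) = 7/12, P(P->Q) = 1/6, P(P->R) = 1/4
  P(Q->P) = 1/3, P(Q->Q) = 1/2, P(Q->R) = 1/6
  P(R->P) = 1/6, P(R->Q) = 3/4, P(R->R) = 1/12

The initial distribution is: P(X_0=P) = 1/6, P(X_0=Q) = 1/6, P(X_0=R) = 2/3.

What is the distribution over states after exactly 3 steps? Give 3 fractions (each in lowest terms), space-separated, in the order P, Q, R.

Answer: 4129/10368 241/576 1901/10368

Derivation:
Propagating the distribution step by step (d_{t+1} = d_t * P):
d_0 = (P=1/6, Q=1/6, R=2/3)
  d_1[P] = 1/6*7/12 + 1/6*1/3 + 2/3*1/6 = 19/72
  d_1[Q] = 1/6*1/6 + 1/6*1/2 + 2/3*3/4 = 11/18
  d_1[R] = 1/6*1/4 + 1/6*1/6 + 2/3*1/12 = 1/8
d_1 = (P=19/72, Q=11/18, R=1/8)
  d_2[P] = 19/72*7/12 + 11/18*1/3 + 1/8*1/6 = 109/288
  d_2[Q] = 19/72*1/6 + 11/18*1/2 + 1/8*3/4 = 383/864
  d_2[R] = 19/72*1/4 + 11/18*1/6 + 1/8*1/12 = 77/432
d_2 = (P=109/288, Q=383/864, R=77/432)
  d_3[P] = 109/288*7/12 + 383/864*1/3 + 77/432*1/6 = 4129/10368
  d_3[Q] = 109/288*1/6 + 383/864*1/2 + 77/432*3/4 = 241/576
  d_3[R] = 109/288*1/4 + 383/864*1/6 + 77/432*1/12 = 1901/10368
d_3 = (P=4129/10368, Q=241/576, R=1901/10368)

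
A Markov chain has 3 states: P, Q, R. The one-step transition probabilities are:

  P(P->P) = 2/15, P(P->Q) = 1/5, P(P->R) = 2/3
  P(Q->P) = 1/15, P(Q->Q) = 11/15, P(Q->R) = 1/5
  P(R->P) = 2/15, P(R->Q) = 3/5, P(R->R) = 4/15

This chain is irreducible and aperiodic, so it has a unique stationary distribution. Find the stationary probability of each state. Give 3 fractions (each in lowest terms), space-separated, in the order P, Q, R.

Answer: 17/189 41/63 7/27

Derivation:
The stationary distribution satisfies pi = pi * P, i.e.:
  pi_P = 2/15*pi_P + 1/15*pi_Q + 2/15*pi_R
  pi_Q = 1/5*pi_P + 11/15*pi_Q + 3/5*pi_R
  pi_R = 2/3*pi_P + 1/5*pi_Q + 4/15*pi_R
with normalization: pi_P + pi_Q + pi_R = 1.

Using the first 2 balance equations plus normalization, the linear system A*pi = b is:
  [-13/15, 1/15, 2/15] . pi = 0
  [1/5, -4/15, 3/5] . pi = 0
  [1, 1, 1] . pi = 1

Solving yields:
  pi_P = 17/189
  pi_Q = 41/63
  pi_R = 7/27

Verification (pi * P):
  17/189*2/15 + 41/63*1/15 + 7/27*2/15 = 17/189 = pi_P  (ok)
  17/189*1/5 + 41/63*11/15 + 7/27*3/5 = 41/63 = pi_Q  (ok)
  17/189*2/3 + 41/63*1/5 + 7/27*4/15 = 7/27 = pi_R  (ok)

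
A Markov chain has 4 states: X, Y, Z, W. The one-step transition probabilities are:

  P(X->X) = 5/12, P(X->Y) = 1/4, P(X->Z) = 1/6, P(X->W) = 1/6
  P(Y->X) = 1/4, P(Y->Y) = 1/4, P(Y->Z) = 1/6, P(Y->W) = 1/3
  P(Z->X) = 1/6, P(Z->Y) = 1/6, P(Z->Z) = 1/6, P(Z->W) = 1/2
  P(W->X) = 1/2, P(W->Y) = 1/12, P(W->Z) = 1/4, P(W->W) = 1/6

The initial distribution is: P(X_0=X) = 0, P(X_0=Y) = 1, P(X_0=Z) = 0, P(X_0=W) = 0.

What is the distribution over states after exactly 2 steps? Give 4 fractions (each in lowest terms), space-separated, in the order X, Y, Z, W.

Propagating the distribution step by step (d_{t+1} = d_t * P):
d_0 = (X=0, Y=1, Z=0, W=0)
  d_1[X] = 0*5/12 + 1*1/4 + 0*1/6 + 0*1/2 = 1/4
  d_1[Y] = 0*1/4 + 1*1/4 + 0*1/6 + 0*1/12 = 1/4
  d_1[Z] = 0*1/6 + 1*1/6 + 0*1/6 + 0*1/4 = 1/6
  d_1[W] = 0*1/6 + 1*1/3 + 0*1/2 + 0*1/6 = 1/3
d_1 = (X=1/4, Y=1/4, Z=1/6, W=1/3)
  d_2[X] = 1/4*5/12 + 1/4*1/4 + 1/6*1/6 + 1/3*1/2 = 13/36
  d_2[Y] = 1/4*1/4 + 1/4*1/4 + 1/6*1/6 + 1/3*1/12 = 13/72
  d_2[Z] = 1/4*1/6 + 1/4*1/6 + 1/6*1/6 + 1/3*1/4 = 7/36
  d_2[W] = 1/4*1/6 + 1/4*1/3 + 1/6*1/2 + 1/3*1/6 = 19/72
d_2 = (X=13/36, Y=13/72, Z=7/36, W=19/72)

Answer: 13/36 13/72 7/36 19/72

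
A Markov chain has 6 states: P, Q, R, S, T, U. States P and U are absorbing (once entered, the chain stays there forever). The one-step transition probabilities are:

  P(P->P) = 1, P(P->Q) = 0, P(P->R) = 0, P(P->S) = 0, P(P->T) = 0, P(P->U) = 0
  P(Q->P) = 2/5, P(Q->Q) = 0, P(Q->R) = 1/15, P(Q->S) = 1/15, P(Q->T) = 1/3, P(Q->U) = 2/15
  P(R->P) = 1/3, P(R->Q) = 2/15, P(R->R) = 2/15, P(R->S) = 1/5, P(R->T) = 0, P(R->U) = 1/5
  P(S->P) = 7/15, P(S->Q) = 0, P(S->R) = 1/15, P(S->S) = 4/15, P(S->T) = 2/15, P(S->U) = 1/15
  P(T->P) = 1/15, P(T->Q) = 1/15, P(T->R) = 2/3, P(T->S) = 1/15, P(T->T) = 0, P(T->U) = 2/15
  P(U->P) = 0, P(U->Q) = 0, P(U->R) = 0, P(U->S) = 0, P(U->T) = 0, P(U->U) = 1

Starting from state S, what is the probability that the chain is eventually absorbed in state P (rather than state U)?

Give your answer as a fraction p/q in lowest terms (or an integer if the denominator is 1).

Let a_i = P(absorbed in P | start in state i).
Boundary conditions: a_P = 1, a_U = 0.
For each transient state i, a_i = sum_j P(i->j) * a_j:
  a_Q = 2/5*a_P + 0*a_Q + 1/15*a_R + 1/15*a_S + 1/3*a_T + 2/15*a_U
  a_R = 1/3*a_P + 2/15*a_Q + 2/15*a_R + 1/5*a_S + 0*a_T + 1/5*a_U
  a_S = 7/15*a_P + 0*a_Q + 1/15*a_R + 4/15*a_S + 2/15*a_T + 1/15*a_U
  a_T = 1/15*a_P + 1/15*a_Q + 2/3*a_R + 1/15*a_S + 0*a_T + 2/15*a_U

Substituting a_P = 1 and a_U = 0, rearrange to (I - Q) a = r where r[i] = P(i -> P):
  [1, -1/15, -1/15, -1/3] . (a_Q, a_R, a_S, a_T) = 2/5
  [-2/15, 13/15, -1/5, 0] . (a_Q, a_R, a_S, a_T) = 1/3
  [0, -1/15, 11/15, -2/15] . (a_Q, a_R, a_S, a_T) = 7/15
  [-1/15, -2/3, -1/15, 1] . (a_Q, a_R, a_S, a_T) = 1/15

Solving yields:
  a_Q = 9883/13986
  a_R = 4759/6993
  a_S = 1891/2331
  a_T = 8693/13986

Starting state is S, so the absorption probability is a_S = 1891/2331.

Answer: 1891/2331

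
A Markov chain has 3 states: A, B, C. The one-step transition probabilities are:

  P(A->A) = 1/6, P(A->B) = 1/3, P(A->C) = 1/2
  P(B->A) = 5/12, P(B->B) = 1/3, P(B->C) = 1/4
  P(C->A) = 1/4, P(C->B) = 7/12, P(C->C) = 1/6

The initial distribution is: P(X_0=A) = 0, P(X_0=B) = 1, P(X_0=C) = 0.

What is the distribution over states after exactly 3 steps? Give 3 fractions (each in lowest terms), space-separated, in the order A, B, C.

Propagating the distribution step by step (d_{t+1} = d_t * P):
d_0 = (A=0, B=1, C=0)
  d_1[A] = 0*1/6 + 1*5/12 + 0*1/4 = 5/12
  d_1[B] = 0*1/3 + 1*1/3 + 0*7/12 = 1/3
  d_1[C] = 0*1/2 + 1*1/4 + 0*1/6 = 1/4
d_1 = (A=5/12, B=1/3, C=1/4)
  d_2[A] = 5/12*1/6 + 1/3*5/12 + 1/4*1/4 = 13/48
  d_2[B] = 5/12*1/3 + 1/3*1/3 + 1/4*7/12 = 19/48
  d_2[C] = 5/12*1/2 + 1/3*1/4 + 1/4*1/6 = 1/3
d_2 = (A=13/48, B=19/48, C=1/3)
  d_3[A] = 13/48*1/6 + 19/48*5/12 + 1/3*1/4 = 169/576
  d_3[B] = 13/48*1/3 + 19/48*1/3 + 1/3*7/12 = 5/12
  d_3[C] = 13/48*1/2 + 19/48*1/4 + 1/3*1/6 = 167/576
d_3 = (A=169/576, B=5/12, C=167/576)

Answer: 169/576 5/12 167/576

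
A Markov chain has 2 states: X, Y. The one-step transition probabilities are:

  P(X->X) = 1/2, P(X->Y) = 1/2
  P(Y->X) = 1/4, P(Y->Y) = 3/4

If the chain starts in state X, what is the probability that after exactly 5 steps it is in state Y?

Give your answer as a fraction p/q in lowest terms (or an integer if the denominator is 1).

Answer: 341/512

Derivation:
Computing P^5 by repeated multiplication:
P^1 =
  X: [1/2, 1/2]
  Y: [1/4, 3/4]
P^2 =
  X: [3/8, 5/8]
  Y: [5/16, 11/16]
P^3 =
  X: [11/32, 21/32]
  Y: [21/64, 43/64]
P^4 =
  X: [43/128, 85/128]
  Y: [85/256, 171/256]
P^5 =
  X: [171/512, 341/512]
  Y: [341/1024, 683/1024]

(P^5)[X -> Y] = 341/512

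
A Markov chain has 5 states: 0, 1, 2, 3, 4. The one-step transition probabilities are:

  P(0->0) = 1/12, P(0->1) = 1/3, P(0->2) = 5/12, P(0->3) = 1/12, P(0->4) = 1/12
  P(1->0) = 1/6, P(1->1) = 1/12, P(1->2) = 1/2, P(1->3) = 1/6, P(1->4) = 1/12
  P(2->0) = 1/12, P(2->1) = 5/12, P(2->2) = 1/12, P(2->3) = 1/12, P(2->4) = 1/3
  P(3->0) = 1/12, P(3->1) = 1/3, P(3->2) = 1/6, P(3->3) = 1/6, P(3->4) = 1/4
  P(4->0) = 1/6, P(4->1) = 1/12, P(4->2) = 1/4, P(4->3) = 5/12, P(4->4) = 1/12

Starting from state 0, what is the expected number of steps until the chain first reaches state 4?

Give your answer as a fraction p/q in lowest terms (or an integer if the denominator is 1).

Answer: 1128/203

Derivation:
Let h_i = expected steps to first reach 4 from state i.
Boundary: h_4 = 0.
First-step equations for the other states:
  h_0 = 1 + 1/12*h_0 + 1/3*h_1 + 5/12*h_2 + 1/12*h_3 + 1/12*h_4
  h_1 = 1 + 1/6*h_0 + 1/12*h_1 + 1/2*h_2 + 1/6*h_3 + 1/12*h_4
  h_2 = 1 + 1/12*h_0 + 5/12*h_1 + 1/12*h_2 + 1/12*h_3 + 1/3*h_4
  h_3 = 1 + 1/12*h_0 + 1/3*h_1 + 1/6*h_2 + 1/6*h_3 + 1/4*h_4

Substituting h_4 = 0 and rearranging gives the linear system (I - Q) h = 1:
  [11/12, -1/3, -5/12, -1/12] . (h_0, h_1, h_2, h_3) = 1
  [-1/6, 11/12, -1/2, -1/6] . (h_0, h_1, h_2, h_3) = 1
  [-1/12, -5/12, 11/12, -1/12] . (h_0, h_1, h_2, h_3) = 1
  [-1/12, -1/3, -1/6, 5/6] . (h_0, h_1, h_2, h_3) = 1

Solving yields:
  h_0 = 1128/203
  h_1 = 1104/203
  h_2 = 915/203
  h_3 = 981/203

Starting state is 0, so the expected hitting time is h_0 = 1128/203.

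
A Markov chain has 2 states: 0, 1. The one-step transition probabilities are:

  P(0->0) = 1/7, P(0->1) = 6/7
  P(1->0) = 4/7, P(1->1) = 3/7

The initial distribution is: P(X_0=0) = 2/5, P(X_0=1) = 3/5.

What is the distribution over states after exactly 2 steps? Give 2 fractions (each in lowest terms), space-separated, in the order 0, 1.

Propagating the distribution step by step (d_{t+1} = d_t * P):
d_0 = (0=2/5, 1=3/5)
  d_1[0] = 2/5*1/7 + 3/5*4/7 = 2/5
  d_1[1] = 2/5*6/7 + 3/5*3/7 = 3/5
d_1 = (0=2/5, 1=3/5)
  d_2[0] = 2/5*1/7 + 3/5*4/7 = 2/5
  d_2[1] = 2/5*6/7 + 3/5*3/7 = 3/5
d_2 = (0=2/5, 1=3/5)

Answer: 2/5 3/5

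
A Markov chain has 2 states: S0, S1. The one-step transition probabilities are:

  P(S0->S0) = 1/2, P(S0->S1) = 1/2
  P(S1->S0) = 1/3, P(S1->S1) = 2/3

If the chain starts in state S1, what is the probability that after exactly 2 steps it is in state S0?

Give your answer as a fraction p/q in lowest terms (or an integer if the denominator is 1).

Computing P^2 by repeated multiplication:
P^1 =
  S0: [1/2, 1/2]
  S1: [1/3, 2/3]
P^2 =
  S0: [5/12, 7/12]
  S1: [7/18, 11/18]

(P^2)[S1 -> S0] = 7/18

Answer: 7/18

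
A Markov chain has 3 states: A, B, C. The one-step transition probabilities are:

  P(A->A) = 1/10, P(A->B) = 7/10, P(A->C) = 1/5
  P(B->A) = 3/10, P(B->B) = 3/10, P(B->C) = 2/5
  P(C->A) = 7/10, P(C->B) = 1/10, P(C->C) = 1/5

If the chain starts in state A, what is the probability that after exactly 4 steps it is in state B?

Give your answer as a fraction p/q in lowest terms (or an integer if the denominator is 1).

Answer: 246/625

Derivation:
Computing P^4 by repeated multiplication:
P^1 =
  A: [1/10, 7/10, 1/5]
  B: [3/10, 3/10, 2/5]
  C: [7/10, 1/10, 1/5]
P^2 =
  A: [9/25, 3/10, 17/50]
  B: [2/5, 17/50, 13/50]
  C: [6/25, 27/50, 11/50]
P^3 =
  A: [91/250, 47/125, 13/50]
  B: [81/250, 51/125, 67/250]
  C: [17/50, 44/125, 77/250]
P^4 =
  A: [207/625, 246/625, 172/625]
  B: [214/625, 47/125, 176/625]
  C: [222/625, 234/625, 169/625]

(P^4)[A -> B] = 246/625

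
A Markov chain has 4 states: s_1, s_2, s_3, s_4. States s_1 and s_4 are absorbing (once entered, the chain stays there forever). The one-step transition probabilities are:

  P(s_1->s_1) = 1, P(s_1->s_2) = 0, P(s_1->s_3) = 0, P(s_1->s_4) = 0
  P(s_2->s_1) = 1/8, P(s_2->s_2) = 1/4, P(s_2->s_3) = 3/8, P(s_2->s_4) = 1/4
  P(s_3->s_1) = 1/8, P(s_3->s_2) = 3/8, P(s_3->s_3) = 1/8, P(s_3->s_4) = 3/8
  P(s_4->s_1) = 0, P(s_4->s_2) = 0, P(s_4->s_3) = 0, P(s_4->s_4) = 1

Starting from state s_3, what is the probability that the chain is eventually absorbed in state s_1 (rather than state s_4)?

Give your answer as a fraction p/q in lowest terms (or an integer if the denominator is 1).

Answer: 3/11

Derivation:
Let a_i = P(absorbed in s_1 | start in state i).
Boundary conditions: a_s_1 = 1, a_s_4 = 0.
For each transient state i, a_i = sum_j P(i->j) * a_j:
  a_s_2 = 1/8*a_s_1 + 1/4*a_s_2 + 3/8*a_s_3 + 1/4*a_s_4
  a_s_3 = 1/8*a_s_1 + 3/8*a_s_2 + 1/8*a_s_3 + 3/8*a_s_4

Substituting a_s_1 = 1 and a_s_4 = 0, rearrange to (I - Q) a = r where r[i] = P(i -> s_1):
  [3/4, -3/8] . (a_s_2, a_s_3) = 1/8
  [-3/8, 7/8] . (a_s_2, a_s_3) = 1/8

Solving yields:
  a_s_2 = 10/33
  a_s_3 = 3/11

Starting state is s_3, so the absorption probability is a_s_3 = 3/11.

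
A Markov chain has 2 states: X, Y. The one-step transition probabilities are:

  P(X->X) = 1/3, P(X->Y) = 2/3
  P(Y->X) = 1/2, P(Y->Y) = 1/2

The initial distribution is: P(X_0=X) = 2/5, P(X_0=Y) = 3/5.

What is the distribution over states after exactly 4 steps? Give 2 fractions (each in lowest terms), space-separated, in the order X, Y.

Propagating the distribution step by step (d_{t+1} = d_t * P):
d_0 = (X=2/5, Y=3/5)
  d_1[X] = 2/5*1/3 + 3/5*1/2 = 13/30
  d_1[Y] = 2/5*2/3 + 3/5*1/2 = 17/30
d_1 = (X=13/30, Y=17/30)
  d_2[X] = 13/30*1/3 + 17/30*1/2 = 77/180
  d_2[Y] = 13/30*2/3 + 17/30*1/2 = 103/180
d_2 = (X=77/180, Y=103/180)
  d_3[X] = 77/180*1/3 + 103/180*1/2 = 463/1080
  d_3[Y] = 77/180*2/3 + 103/180*1/2 = 617/1080
d_3 = (X=463/1080, Y=617/1080)
  d_4[X] = 463/1080*1/3 + 617/1080*1/2 = 2777/6480
  d_4[Y] = 463/1080*2/3 + 617/1080*1/2 = 3703/6480
d_4 = (X=2777/6480, Y=3703/6480)

Answer: 2777/6480 3703/6480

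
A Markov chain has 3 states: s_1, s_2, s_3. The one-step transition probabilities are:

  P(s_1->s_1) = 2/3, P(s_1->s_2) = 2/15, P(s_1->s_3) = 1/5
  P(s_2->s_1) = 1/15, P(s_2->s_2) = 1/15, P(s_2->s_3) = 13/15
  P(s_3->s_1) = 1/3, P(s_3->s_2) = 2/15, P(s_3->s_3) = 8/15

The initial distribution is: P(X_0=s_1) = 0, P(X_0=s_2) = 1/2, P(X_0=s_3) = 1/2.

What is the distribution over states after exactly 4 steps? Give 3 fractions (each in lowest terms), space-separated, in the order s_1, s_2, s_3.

Propagating the distribution step by step (d_{t+1} = d_t * P):
d_0 = (s_1=0, s_2=1/2, s_3=1/2)
  d_1[s_1] = 0*2/3 + 1/2*1/15 + 1/2*1/3 = 1/5
  d_1[s_2] = 0*2/15 + 1/2*1/15 + 1/2*2/15 = 1/10
  d_1[s_3] = 0*1/5 + 1/2*13/15 + 1/2*8/15 = 7/10
d_1 = (s_1=1/5, s_2=1/10, s_3=7/10)
  d_2[s_1] = 1/5*2/3 + 1/10*1/15 + 7/10*1/3 = 28/75
  d_2[s_2] = 1/5*2/15 + 1/10*1/15 + 7/10*2/15 = 19/150
  d_2[s_3] = 1/5*1/5 + 1/10*13/15 + 7/10*8/15 = 1/2
d_2 = (s_1=28/75, s_2=19/150, s_3=1/2)
  d_3[s_1] = 28/75*2/3 + 19/150*1/15 + 1/2*1/3 = 53/125
  d_3[s_2] = 28/75*2/15 + 19/150*1/15 + 1/2*2/15 = 281/2250
  d_3[s_3] = 28/75*1/5 + 19/150*13/15 + 1/2*8/15 = 203/450
d_3 = (s_1=53/125, s_2=281/2250, s_3=203/450)
  d_4[s_1] = 53/125*2/3 + 281/2250*1/15 + 203/450*1/3 = 7448/16875
  d_4[s_2] = 53/125*2/15 + 281/2250*1/15 + 203/450*2/15 = 4219/33750
  d_4[s_3] = 53/125*1/5 + 281/2250*13/15 + 203/450*8/15 = 2927/6750
d_4 = (s_1=7448/16875, s_2=4219/33750, s_3=2927/6750)

Answer: 7448/16875 4219/33750 2927/6750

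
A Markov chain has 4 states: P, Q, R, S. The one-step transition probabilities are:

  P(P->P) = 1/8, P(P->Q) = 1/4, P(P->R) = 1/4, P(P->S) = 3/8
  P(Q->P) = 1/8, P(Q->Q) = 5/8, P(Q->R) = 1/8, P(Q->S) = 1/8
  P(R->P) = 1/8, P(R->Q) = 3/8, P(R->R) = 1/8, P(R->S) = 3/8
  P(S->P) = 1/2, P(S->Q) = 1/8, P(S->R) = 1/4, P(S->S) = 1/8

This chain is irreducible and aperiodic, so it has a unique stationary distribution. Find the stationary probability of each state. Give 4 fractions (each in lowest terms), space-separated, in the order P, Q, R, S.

Answer: 46/221 173/442 79/442 49/221

Derivation:
The stationary distribution satisfies pi = pi * P, i.e.:
  pi_P = 1/8*pi_P + 1/8*pi_Q + 1/8*pi_R + 1/2*pi_S
  pi_Q = 1/4*pi_P + 5/8*pi_Q + 3/8*pi_R + 1/8*pi_S
  pi_R = 1/4*pi_P + 1/8*pi_Q + 1/8*pi_R + 1/4*pi_S
  pi_S = 3/8*pi_P + 1/8*pi_Q + 3/8*pi_R + 1/8*pi_S
with normalization: pi_P + pi_Q + pi_R + pi_S = 1.

Using the first 3 balance equations plus normalization, the linear system A*pi = b is:
  [-7/8, 1/8, 1/8, 1/2] . pi = 0
  [1/4, -3/8, 3/8, 1/8] . pi = 0
  [1/4, 1/8, -7/8, 1/4] . pi = 0
  [1, 1, 1, 1] . pi = 1

Solving yields:
  pi_P = 46/221
  pi_Q = 173/442
  pi_R = 79/442
  pi_S = 49/221

Verification (pi * P):
  46/221*1/8 + 173/442*1/8 + 79/442*1/8 + 49/221*1/2 = 46/221 = pi_P  (ok)
  46/221*1/4 + 173/442*5/8 + 79/442*3/8 + 49/221*1/8 = 173/442 = pi_Q  (ok)
  46/221*1/4 + 173/442*1/8 + 79/442*1/8 + 49/221*1/4 = 79/442 = pi_R  (ok)
  46/221*3/8 + 173/442*1/8 + 79/442*3/8 + 49/221*1/8 = 49/221 = pi_S  (ok)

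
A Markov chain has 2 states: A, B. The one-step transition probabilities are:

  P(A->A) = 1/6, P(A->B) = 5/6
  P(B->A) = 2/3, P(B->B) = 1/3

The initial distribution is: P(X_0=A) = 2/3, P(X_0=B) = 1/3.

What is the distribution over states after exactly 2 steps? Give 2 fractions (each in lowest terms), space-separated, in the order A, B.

Propagating the distribution step by step (d_{t+1} = d_t * P):
d_0 = (A=2/3, B=1/3)
  d_1[A] = 2/3*1/6 + 1/3*2/3 = 1/3
  d_1[B] = 2/3*5/6 + 1/3*1/3 = 2/3
d_1 = (A=1/3, B=2/3)
  d_2[A] = 1/3*1/6 + 2/3*2/3 = 1/2
  d_2[B] = 1/3*5/6 + 2/3*1/3 = 1/2
d_2 = (A=1/2, B=1/2)

Answer: 1/2 1/2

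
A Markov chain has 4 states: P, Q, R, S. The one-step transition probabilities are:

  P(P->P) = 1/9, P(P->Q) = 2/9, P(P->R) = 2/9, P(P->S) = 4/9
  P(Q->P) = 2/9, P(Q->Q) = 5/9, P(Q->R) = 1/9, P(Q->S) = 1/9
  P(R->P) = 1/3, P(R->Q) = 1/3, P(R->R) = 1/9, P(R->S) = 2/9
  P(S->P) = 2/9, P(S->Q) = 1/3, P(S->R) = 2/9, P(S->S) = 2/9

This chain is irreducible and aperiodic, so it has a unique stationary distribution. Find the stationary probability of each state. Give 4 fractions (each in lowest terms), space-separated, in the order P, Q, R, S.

Answer: 151/699 278/699 112/699 158/699

Derivation:
The stationary distribution satisfies pi = pi * P, i.e.:
  pi_P = 1/9*pi_P + 2/9*pi_Q + 1/3*pi_R + 2/9*pi_S
  pi_Q = 2/9*pi_P + 5/9*pi_Q + 1/3*pi_R + 1/3*pi_S
  pi_R = 2/9*pi_P + 1/9*pi_Q + 1/9*pi_R + 2/9*pi_S
  pi_S = 4/9*pi_P + 1/9*pi_Q + 2/9*pi_R + 2/9*pi_S
with normalization: pi_P + pi_Q + pi_R + pi_S = 1.

Using the first 3 balance equations plus normalization, the linear system A*pi = b is:
  [-8/9, 2/9, 1/3, 2/9] . pi = 0
  [2/9, -4/9, 1/3, 1/3] . pi = 0
  [2/9, 1/9, -8/9, 2/9] . pi = 0
  [1, 1, 1, 1] . pi = 1

Solving yields:
  pi_P = 151/699
  pi_Q = 278/699
  pi_R = 112/699
  pi_S = 158/699

Verification (pi * P):
  151/699*1/9 + 278/699*2/9 + 112/699*1/3 + 158/699*2/9 = 151/699 = pi_P  (ok)
  151/699*2/9 + 278/699*5/9 + 112/699*1/3 + 158/699*1/3 = 278/699 = pi_Q  (ok)
  151/699*2/9 + 278/699*1/9 + 112/699*1/9 + 158/699*2/9 = 112/699 = pi_R  (ok)
  151/699*4/9 + 278/699*1/9 + 112/699*2/9 + 158/699*2/9 = 158/699 = pi_S  (ok)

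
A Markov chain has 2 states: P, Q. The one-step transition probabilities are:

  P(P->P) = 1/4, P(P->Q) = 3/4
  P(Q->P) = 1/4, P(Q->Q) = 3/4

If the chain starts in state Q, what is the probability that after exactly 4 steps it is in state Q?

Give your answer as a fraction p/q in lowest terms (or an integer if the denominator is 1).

Answer: 3/4

Derivation:
Computing P^4 by repeated multiplication:
P^1 =
  P: [1/4, 3/4]
  Q: [1/4, 3/4]
P^2 =
  P: [1/4, 3/4]
  Q: [1/4, 3/4]
P^3 =
  P: [1/4, 3/4]
  Q: [1/4, 3/4]
P^4 =
  P: [1/4, 3/4]
  Q: [1/4, 3/4]

(P^4)[Q -> Q] = 3/4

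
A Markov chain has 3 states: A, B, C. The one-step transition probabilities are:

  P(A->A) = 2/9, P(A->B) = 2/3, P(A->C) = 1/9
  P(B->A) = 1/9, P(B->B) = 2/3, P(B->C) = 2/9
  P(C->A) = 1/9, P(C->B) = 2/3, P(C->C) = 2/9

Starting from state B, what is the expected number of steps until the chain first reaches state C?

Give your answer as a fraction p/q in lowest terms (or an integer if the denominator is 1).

Answer: 24/5

Derivation:
Let h_i = expected steps to first reach C from state i.
Boundary: h_C = 0.
First-step equations for the other states:
  h_A = 1 + 2/9*h_A + 2/3*h_B + 1/9*h_C
  h_B = 1 + 1/9*h_A + 2/3*h_B + 2/9*h_C

Substituting h_C = 0 and rearranging gives the linear system (I - Q) h = 1:
  [7/9, -2/3] . (h_A, h_B) = 1
  [-1/9, 1/3] . (h_A, h_B) = 1

Solving yields:
  h_A = 27/5
  h_B = 24/5

Starting state is B, so the expected hitting time is h_B = 24/5.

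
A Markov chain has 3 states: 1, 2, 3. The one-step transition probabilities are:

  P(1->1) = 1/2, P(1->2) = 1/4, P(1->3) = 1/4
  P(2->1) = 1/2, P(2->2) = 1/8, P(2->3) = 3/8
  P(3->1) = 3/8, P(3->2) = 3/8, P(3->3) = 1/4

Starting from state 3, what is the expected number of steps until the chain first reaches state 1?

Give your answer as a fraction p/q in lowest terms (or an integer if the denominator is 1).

Answer: 80/33

Derivation:
Let h_i = expected steps to first reach 1 from state i.
Boundary: h_1 = 0.
First-step equations for the other states:
  h_2 = 1 + 1/2*h_1 + 1/8*h_2 + 3/8*h_3
  h_3 = 1 + 3/8*h_1 + 3/8*h_2 + 1/4*h_3

Substituting h_1 = 0 and rearranging gives the linear system (I - Q) h = 1:
  [7/8, -3/8] . (h_2, h_3) = 1
  [-3/8, 3/4] . (h_2, h_3) = 1

Solving yields:
  h_2 = 24/11
  h_3 = 80/33

Starting state is 3, so the expected hitting time is h_3 = 80/33.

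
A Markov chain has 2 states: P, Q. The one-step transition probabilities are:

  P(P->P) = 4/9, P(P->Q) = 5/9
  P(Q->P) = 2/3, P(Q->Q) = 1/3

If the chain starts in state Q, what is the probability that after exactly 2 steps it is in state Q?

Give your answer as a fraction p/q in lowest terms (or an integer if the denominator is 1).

Computing P^2 by repeated multiplication:
P^1 =
  P: [4/9, 5/9]
  Q: [2/3, 1/3]
P^2 =
  P: [46/81, 35/81]
  Q: [14/27, 13/27]

(P^2)[Q -> Q] = 13/27

Answer: 13/27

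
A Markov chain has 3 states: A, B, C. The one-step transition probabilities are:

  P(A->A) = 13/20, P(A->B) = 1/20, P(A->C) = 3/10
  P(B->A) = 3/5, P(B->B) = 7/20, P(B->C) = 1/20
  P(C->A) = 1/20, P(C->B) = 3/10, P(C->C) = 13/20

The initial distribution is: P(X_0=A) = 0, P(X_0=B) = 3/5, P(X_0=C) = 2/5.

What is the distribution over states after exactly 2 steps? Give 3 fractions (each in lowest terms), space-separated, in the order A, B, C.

Propagating the distribution step by step (d_{t+1} = d_t * P):
d_0 = (A=0, B=3/5, C=2/5)
  d_1[A] = 0*13/20 + 3/5*3/5 + 2/5*1/20 = 19/50
  d_1[B] = 0*1/20 + 3/5*7/20 + 2/5*3/10 = 33/100
  d_1[C] = 0*3/10 + 3/5*1/20 + 2/5*13/20 = 29/100
d_1 = (A=19/50, B=33/100, C=29/100)
  d_2[A] = 19/50*13/20 + 33/100*3/5 + 29/100*1/20 = 919/2000
  d_2[B] = 19/50*1/20 + 33/100*7/20 + 29/100*3/10 = 443/2000
  d_2[C] = 19/50*3/10 + 33/100*1/20 + 29/100*13/20 = 319/1000
d_2 = (A=919/2000, B=443/2000, C=319/1000)

Answer: 919/2000 443/2000 319/1000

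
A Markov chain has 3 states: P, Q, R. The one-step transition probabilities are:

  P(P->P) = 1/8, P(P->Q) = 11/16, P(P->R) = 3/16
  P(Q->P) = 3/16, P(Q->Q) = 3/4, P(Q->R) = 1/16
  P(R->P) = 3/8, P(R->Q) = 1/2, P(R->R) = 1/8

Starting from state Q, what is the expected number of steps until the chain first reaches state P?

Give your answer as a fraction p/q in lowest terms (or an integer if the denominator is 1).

Let h_i = expected steps to first reach P from state i.
Boundary: h_P = 0.
First-step equations for the other states:
  h_Q = 1 + 3/16*h_P + 3/4*h_Q + 1/16*h_R
  h_R = 1 + 3/8*h_P + 1/2*h_Q + 1/8*h_R

Substituting h_P = 0 and rearranging gives the linear system (I - Q) h = 1:
  [1/4, -1/16] . (h_Q, h_R) = 1
  [-1/2, 7/8] . (h_Q, h_R) = 1

Solving yields:
  h_Q = 5
  h_R = 4

Starting state is Q, so the expected hitting time is h_Q = 5.

Answer: 5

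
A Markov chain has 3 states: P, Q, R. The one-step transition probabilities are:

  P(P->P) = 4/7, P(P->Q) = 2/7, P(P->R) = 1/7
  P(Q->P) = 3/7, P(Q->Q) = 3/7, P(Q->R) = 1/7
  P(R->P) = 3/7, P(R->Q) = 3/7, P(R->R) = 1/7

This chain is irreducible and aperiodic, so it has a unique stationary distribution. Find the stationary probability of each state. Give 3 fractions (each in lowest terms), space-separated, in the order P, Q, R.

The stationary distribution satisfies pi = pi * P, i.e.:
  pi_P = 4/7*pi_P + 3/7*pi_Q + 3/7*pi_R
  pi_Q = 2/7*pi_P + 3/7*pi_Q + 3/7*pi_R
  pi_R = 1/7*pi_P + 1/7*pi_Q + 1/7*pi_R
with normalization: pi_P + pi_Q + pi_R = 1.

Using the first 2 balance equations plus normalization, the linear system A*pi = b is:
  [-3/7, 3/7, 3/7] . pi = 0
  [2/7, -4/7, 3/7] . pi = 0
  [1, 1, 1] . pi = 1

Solving yields:
  pi_P = 1/2
  pi_Q = 5/14
  pi_R = 1/7

Verification (pi * P):
  1/2*4/7 + 5/14*3/7 + 1/7*3/7 = 1/2 = pi_P  (ok)
  1/2*2/7 + 5/14*3/7 + 1/7*3/7 = 5/14 = pi_Q  (ok)
  1/2*1/7 + 5/14*1/7 + 1/7*1/7 = 1/7 = pi_R  (ok)

Answer: 1/2 5/14 1/7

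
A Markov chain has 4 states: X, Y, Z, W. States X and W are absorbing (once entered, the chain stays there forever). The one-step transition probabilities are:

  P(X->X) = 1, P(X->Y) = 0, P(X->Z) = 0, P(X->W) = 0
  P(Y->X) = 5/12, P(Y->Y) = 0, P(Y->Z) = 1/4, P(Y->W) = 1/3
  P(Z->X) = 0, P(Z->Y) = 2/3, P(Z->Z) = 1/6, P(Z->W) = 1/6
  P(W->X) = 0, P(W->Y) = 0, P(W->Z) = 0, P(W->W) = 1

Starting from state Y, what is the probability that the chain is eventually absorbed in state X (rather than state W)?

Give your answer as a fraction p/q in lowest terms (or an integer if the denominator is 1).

Answer: 25/48

Derivation:
Let a_i = P(absorbed in X | start in state i).
Boundary conditions: a_X = 1, a_W = 0.
For each transient state i, a_i = sum_j P(i->j) * a_j:
  a_Y = 5/12*a_X + 0*a_Y + 1/4*a_Z + 1/3*a_W
  a_Z = 0*a_X + 2/3*a_Y + 1/6*a_Z + 1/6*a_W

Substituting a_X = 1 and a_W = 0, rearrange to (I - Q) a = r where r[i] = P(i -> X):
  [1, -1/4] . (a_Y, a_Z) = 5/12
  [-2/3, 5/6] . (a_Y, a_Z) = 0

Solving yields:
  a_Y = 25/48
  a_Z = 5/12

Starting state is Y, so the absorption probability is a_Y = 25/48.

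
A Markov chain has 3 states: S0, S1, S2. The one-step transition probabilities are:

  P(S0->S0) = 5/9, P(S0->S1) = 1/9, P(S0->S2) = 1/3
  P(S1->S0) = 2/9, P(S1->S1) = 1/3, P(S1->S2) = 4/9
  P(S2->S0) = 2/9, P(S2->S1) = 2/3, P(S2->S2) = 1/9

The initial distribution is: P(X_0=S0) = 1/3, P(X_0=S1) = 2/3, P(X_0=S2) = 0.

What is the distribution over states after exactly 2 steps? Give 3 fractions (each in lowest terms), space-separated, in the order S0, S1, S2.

Propagating the distribution step by step (d_{t+1} = d_t * P):
d_0 = (S0=1/3, S1=2/3, S2=0)
  d_1[S0] = 1/3*5/9 + 2/3*2/9 + 0*2/9 = 1/3
  d_1[S1] = 1/3*1/9 + 2/3*1/3 + 0*2/3 = 7/27
  d_1[S2] = 1/3*1/3 + 2/3*4/9 + 0*1/9 = 11/27
d_1 = (S0=1/3, S1=7/27, S2=11/27)
  d_2[S0] = 1/3*5/9 + 7/27*2/9 + 11/27*2/9 = 1/3
  d_2[S1] = 1/3*1/9 + 7/27*1/3 + 11/27*2/3 = 32/81
  d_2[S2] = 1/3*1/3 + 7/27*4/9 + 11/27*1/9 = 22/81
d_2 = (S0=1/3, S1=32/81, S2=22/81)

Answer: 1/3 32/81 22/81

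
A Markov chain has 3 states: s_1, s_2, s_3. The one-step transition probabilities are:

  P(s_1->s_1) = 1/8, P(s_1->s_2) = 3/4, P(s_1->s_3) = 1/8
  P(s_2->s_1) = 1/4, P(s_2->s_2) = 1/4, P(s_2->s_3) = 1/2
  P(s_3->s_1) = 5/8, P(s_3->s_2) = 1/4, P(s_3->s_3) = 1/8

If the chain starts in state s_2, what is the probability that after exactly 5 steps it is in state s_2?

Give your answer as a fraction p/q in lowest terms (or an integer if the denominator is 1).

Computing P^5 by repeated multiplication:
P^1 =
  s_1: [1/8, 3/4, 1/8]
  s_2: [1/4, 1/4, 1/2]
  s_3: [5/8, 1/4, 1/8]
P^2 =
  s_1: [9/32, 5/16, 13/32]
  s_2: [13/32, 3/8, 7/32]
  s_3: [7/32, 9/16, 7/32]
P^3 =
  s_1: [47/128, 25/64, 31/128]
  s_2: [9/32, 29/64, 17/64]
  s_3: [39/128, 23/64, 43/128]
P^4 =
  s_1: [151/512, 111/256, 139/512]
  s_2: [161/512, 25/64, 151/512]
  s_3: [173/512, 103/256, 133/512]
P^5 =
  s_1: [645/2048, 407/1024, 589/2048]
  s_2: [329/1024, 417/1024, 139/512]
  s_3: [625/2048, 429/1024, 565/2048]

(P^5)[s_2 -> s_2] = 417/1024

Answer: 417/1024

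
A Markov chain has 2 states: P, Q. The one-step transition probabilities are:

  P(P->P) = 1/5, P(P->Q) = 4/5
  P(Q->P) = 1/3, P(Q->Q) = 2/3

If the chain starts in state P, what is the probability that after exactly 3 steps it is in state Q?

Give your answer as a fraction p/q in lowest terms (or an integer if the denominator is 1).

Computing P^3 by repeated multiplication:
P^1 =
  P: [1/5, 4/5]
  Q: [1/3, 2/3]
P^2 =
  P: [23/75, 52/75]
  Q: [13/45, 32/45]
P^3 =
  P: [329/1125, 796/1125]
  Q: [199/675, 476/675]

(P^3)[P -> Q] = 796/1125

Answer: 796/1125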